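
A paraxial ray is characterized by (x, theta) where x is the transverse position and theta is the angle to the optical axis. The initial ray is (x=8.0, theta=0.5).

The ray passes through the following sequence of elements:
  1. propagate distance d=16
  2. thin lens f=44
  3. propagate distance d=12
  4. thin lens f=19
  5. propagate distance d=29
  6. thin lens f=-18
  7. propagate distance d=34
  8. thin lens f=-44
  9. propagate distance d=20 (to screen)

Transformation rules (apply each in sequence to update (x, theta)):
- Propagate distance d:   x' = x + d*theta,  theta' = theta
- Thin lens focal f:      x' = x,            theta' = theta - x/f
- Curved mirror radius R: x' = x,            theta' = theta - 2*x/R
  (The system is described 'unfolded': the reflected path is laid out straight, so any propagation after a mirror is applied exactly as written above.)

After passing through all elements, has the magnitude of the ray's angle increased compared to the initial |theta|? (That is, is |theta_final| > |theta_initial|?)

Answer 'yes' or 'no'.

Answer: yes

Derivation:
Initial: x=8.0000 theta=0.5000
After 1 (propagate distance d=16): x=16.0000 theta=0.5000
After 2 (thin lens f=44): x=16.0000 theta=3/22 (≈0.1364)
After 3 (propagate distance d=12): x=194/11 (≈17.6364) theta=3/22 (≈0.1364)
After 4 (thin lens f=19): x=194/11 (≈17.6364) theta=-331/418 (≈-0.7919)
After 5 (propagate distance d=29): x=-2227/418 (≈-5.3278) theta=-331/418 (≈-0.7919)
After 6 (thin lens f=-18): x=-2227/418 (≈-5.3278) theta=-8185/7524 (≈-1.0879)
After 7 (propagate distance d=34): x=-79594/1881 (≈-42.3147) theta=-8185/7524 (≈-1.0879)
After 8 (thin lens f=-44): x=-79594/1881 (≈-42.3147) theta=-56543/27588 (≈-2.0496)
After 9 (propagate distance d=20 (to screen)): x=-1723679/20691 (≈-83.3057) theta=-56543/27588 (≈-2.0496)
|theta_initial|=0.5000 |theta_final|=56543/27588 (≈2.0496) -> increased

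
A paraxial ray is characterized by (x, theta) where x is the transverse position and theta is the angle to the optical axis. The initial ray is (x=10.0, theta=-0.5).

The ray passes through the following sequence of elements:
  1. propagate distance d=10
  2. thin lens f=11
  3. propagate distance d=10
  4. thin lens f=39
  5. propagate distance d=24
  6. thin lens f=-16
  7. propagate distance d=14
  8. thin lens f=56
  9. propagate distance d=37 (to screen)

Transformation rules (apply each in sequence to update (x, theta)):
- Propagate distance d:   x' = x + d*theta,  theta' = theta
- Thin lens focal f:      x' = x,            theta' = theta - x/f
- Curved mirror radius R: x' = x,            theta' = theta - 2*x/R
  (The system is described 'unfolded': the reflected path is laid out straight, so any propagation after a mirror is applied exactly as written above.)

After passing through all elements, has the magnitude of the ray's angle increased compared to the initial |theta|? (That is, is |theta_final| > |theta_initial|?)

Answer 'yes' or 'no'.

Initial: x=10.0000 theta=-0.5000
After 1 (propagate distance d=10): x=5.0000 theta=-0.5000
After 2 (thin lens f=11): x=5.0000 theta=-21/22 (≈-0.9545)
After 3 (propagate distance d=10): x=-50/11 (≈-4.5455) theta=-21/22 (≈-0.9545)
After 4 (thin lens f=39): x=-50/11 (≈-4.5455) theta=-719/858 (≈-0.8380)
After 5 (propagate distance d=24): x=-3526/143 (≈-24.6573) theta=-719/858 (≈-0.8380)
After 6 (thin lens f=-16): x=-3526/143 (≈-24.6573) theta=-8165/3432 (≈-2.3791)
After 7 (propagate distance d=14): x=-99467/1716 (≈-57.9645) theta=-8165/3432 (≈-2.3791)
After 8 (thin lens f=56): x=-99467/1716 (≈-57.9645) theta=-43051/32032 (≈-1.3440)
After 9 (propagate distance d=37 (to screen)): x=-10348813/96096 (≈-107.6924) theta=-43051/32032 (≈-1.3440)
|theta_initial|=0.5000 |theta_final|=43051/32032 (≈1.3440) -> increased

Answer: yes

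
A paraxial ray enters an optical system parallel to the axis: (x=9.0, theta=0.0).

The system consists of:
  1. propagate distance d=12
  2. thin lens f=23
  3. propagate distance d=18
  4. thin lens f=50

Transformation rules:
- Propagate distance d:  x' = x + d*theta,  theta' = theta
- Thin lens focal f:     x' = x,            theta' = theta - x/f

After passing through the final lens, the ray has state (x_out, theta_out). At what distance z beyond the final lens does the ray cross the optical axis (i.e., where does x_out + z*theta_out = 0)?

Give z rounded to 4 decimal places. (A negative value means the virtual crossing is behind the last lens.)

Answer: 4.5455

Derivation:
Initial: x=9.0000 theta=0.0000
After 1 (propagate distance d=12): x=9.0000 theta=0.0000
After 2 (thin lens f=23): x=9.0000 theta=-9/23 (≈-0.3913)
After 3 (propagate distance d=18): x=45/23 (≈1.9565) theta=-9/23 (≈-0.3913)
After 4 (thin lens f=50): x=45/23 (≈1.9565) theta=-99/230 (≈-0.4304)
z_focus = -x_out/theta_out = -(45/23)/(-99/230) = 50/11 ≈ 4.5455
Rounded to 4 decimal places: z = 4.5455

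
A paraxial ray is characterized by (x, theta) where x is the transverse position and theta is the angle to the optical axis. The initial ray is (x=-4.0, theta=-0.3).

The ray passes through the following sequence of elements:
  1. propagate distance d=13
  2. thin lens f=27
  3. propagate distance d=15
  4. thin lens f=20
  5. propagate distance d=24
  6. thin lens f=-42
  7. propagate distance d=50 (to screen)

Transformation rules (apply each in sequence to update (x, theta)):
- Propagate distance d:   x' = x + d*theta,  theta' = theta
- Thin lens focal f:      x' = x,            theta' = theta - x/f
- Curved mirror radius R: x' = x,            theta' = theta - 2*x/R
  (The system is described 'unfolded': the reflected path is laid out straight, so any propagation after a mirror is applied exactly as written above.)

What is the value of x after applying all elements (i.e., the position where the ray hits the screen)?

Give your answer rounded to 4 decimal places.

Initial: x=-4.0000 theta=-0.3000
After 1 (propagate distance d=13): x=-7.9000 theta=-0.3000
After 2 (thin lens f=27): x=-7.9000 theta=-1/135 (≈-0.0074)
After 3 (propagate distance d=15): x=-721/90 (≈-8.0111) theta=-1/135 (≈-0.0074)
After 4 (thin lens f=20): x=-721/90 (≈-8.0111) theta=2123/5400 (≈0.3931)
After 5 (propagate distance d=24): x=641/450 (≈1.4244) theta=2123/5400 (≈0.3931)
After 6 (thin lens f=-42): x=641/450 (≈1.4244) theta=5381/12600 (≈0.4271)
After 7 (propagate distance d=50 (to screen)): x=47833/2100 (≈22.7776) theta=5381/12600 (≈0.4271)
Rounded to 4 decimal places: x = 22.7776

Answer: 22.7776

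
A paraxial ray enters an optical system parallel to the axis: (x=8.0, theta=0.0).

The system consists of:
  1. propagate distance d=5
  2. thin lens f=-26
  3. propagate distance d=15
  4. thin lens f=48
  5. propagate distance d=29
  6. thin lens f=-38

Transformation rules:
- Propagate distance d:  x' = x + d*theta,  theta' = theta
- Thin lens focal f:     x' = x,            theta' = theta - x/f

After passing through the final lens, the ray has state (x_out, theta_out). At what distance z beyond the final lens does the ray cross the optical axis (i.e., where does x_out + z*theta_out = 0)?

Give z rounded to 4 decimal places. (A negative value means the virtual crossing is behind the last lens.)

Answer: -33.8523

Derivation:
Initial: x=8.0000 theta=0.0000
After 1 (propagate distance d=5): x=8.0000 theta=0.0000
After 2 (thin lens f=-26): x=8.0000 theta=4/13 (≈0.3077)
After 3 (propagate distance d=15): x=164/13 (≈12.6154) theta=4/13 (≈0.3077)
After 4 (thin lens f=48): x=164/13 (≈12.6154) theta=7/156 (≈0.0449)
After 5 (propagate distance d=29): x=167/12 (≈13.9167) theta=7/156 (≈0.0449)
After 6 (thin lens f=-38): x=167/12 (≈13.9167) theta=2437/5928 (≈0.4111)
z_focus = -x_out/theta_out = -(167/12)/(2437/5928) = -82498/2437 ≈ -33.8523
Rounded to 4 decimal places: z = -33.8523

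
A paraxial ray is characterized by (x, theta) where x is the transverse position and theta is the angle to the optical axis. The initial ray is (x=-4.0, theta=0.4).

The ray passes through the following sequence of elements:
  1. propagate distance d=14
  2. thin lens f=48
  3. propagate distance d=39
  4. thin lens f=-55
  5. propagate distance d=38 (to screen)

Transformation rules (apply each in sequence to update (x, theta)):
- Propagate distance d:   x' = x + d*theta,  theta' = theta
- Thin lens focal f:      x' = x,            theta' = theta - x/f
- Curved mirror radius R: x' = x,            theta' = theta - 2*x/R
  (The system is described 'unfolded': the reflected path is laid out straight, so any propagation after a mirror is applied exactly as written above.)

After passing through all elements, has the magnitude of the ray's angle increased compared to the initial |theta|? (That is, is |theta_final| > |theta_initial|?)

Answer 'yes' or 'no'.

Initial: x=-4.0000 theta=0.4000
After 1 (propagate distance d=14): x=1.6000 theta=0.4000
After 2 (thin lens f=48): x=1.6000 theta=11/30 (≈0.3667)
After 3 (propagate distance d=39): x=15.9000 theta=11/30 (≈0.3667)
After 4 (thin lens f=-55): x=15.9000 theta=541/825 (≈0.6558)
After 5 (propagate distance d=38 (to screen)): x=67351/1650 (≈40.8188) theta=541/825 (≈0.6558)
|theta_initial|=0.4000 |theta_final|=541/825 (≈0.6558) -> increased

Answer: yes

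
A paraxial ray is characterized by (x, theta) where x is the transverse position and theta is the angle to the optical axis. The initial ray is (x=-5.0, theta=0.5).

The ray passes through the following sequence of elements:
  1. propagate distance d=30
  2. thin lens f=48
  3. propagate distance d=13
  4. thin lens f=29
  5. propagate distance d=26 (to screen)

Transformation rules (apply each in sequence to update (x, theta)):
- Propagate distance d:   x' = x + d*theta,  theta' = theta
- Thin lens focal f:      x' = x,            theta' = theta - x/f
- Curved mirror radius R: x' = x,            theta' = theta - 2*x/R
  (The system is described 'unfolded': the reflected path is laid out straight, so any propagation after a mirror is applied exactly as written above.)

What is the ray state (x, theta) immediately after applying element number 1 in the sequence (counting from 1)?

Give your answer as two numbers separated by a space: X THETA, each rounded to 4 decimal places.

Answer: 10.0000 0.5000

Derivation:
Initial: x=-5.0000 theta=0.5000
After 1 (propagate distance d=30): x=10.0000 theta=0.5000
Rounded to 4 decimal places: x = 10.0000, theta = 0.5000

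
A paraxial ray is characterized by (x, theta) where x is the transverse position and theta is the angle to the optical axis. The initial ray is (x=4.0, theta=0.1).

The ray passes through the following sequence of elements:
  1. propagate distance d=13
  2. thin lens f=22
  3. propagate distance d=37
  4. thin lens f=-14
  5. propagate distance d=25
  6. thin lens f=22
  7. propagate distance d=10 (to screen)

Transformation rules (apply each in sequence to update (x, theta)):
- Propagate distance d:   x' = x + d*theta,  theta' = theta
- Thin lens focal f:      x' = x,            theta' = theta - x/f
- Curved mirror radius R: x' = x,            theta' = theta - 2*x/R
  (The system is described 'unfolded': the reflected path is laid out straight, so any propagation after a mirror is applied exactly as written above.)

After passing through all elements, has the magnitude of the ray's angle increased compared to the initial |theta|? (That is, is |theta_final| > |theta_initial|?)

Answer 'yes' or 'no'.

Initial: x=4.0000 theta=0.1000
After 1 (propagate distance d=13): x=5.3000 theta=0.1000
After 2 (thin lens f=22): x=5.3000 theta=-31/220 (≈-0.1409)
After 3 (propagate distance d=37): x=19/220 (≈0.0864) theta=-31/220 (≈-0.1409)
After 4 (thin lens f=-14): x=19/220 (≈0.0864) theta=-83/616 (≈-0.1347)
After 5 (propagate distance d=25): x=-919/280 (≈-3.2821) theta=-83/616 (≈-0.1347)
After 6 (thin lens f=22): x=-919/280 (≈-3.2821) theta=89/6160 (≈0.0144)
After 7 (propagate distance d=10 (to screen)): x=-1208/385 (≈-3.1377) theta=89/6160 (≈0.0144)
|theta_initial|=0.1000 |theta_final|=89/6160 (≈0.0144) -> not increased

Answer: no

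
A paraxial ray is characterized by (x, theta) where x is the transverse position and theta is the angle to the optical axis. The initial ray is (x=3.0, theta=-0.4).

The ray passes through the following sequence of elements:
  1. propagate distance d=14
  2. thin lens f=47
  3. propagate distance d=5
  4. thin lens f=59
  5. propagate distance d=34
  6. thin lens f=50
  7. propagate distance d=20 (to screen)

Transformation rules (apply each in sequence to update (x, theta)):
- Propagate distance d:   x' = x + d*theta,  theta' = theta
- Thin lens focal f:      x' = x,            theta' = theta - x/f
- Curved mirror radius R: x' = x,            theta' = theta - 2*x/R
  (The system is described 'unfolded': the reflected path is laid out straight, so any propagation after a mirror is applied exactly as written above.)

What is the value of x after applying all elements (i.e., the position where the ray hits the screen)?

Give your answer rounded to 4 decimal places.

Answer: -13.5587

Derivation:
Initial: x=3.0000 theta=-0.4000
After 1 (propagate distance d=14): x=-2.6000 theta=-0.4000
After 2 (thin lens f=47): x=-2.6000 theta=-81/235 (≈-0.3447)
After 3 (propagate distance d=5): x=-1016/235 (≈-4.3234) theta=-81/235 (≈-0.3447)
After 4 (thin lens f=59): x=-1016/235 (≈-4.3234) theta=-3763/13865 (≈-0.2714)
After 5 (propagate distance d=34): x=-187886/13865 (≈-13.5511) theta=-3763/13865 (≈-0.2714)
After 6 (thin lens f=50): x=-187886/13865 (≈-13.5511) theta=-132/346625 (≈-0.0004)
After 7 (propagate distance d=20 (to screen)): x=-939958/69325 (≈-13.5587) theta=-132/346625 (≈-0.0004)
Rounded to 4 decimal places: x = -13.5587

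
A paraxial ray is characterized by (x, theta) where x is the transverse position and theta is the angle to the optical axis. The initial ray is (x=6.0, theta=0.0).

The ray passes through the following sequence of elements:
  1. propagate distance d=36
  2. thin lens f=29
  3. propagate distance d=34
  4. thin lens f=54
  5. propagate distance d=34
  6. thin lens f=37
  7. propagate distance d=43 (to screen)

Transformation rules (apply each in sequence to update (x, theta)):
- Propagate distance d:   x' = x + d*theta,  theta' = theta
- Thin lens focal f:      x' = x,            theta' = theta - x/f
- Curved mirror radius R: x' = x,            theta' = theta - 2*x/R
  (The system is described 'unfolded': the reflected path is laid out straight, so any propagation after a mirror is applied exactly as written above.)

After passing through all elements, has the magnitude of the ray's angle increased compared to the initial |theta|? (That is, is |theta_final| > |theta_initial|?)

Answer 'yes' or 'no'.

Initial: x=6.0000 theta=0.0000
After 1 (propagate distance d=36): x=6.0000 theta=0.0000
After 2 (thin lens f=29): x=6.0000 theta=-6/29 (≈-0.2069)
After 3 (propagate distance d=34): x=-30/29 (≈-1.0345) theta=-6/29 (≈-0.2069)
After 4 (thin lens f=54): x=-30/29 (≈-1.0345) theta=-49/261 (≈-0.1877)
After 5 (propagate distance d=34): x=-1936/261 (≈-7.4176) theta=-49/261 (≈-0.1877)
After 6 (thin lens f=37): x=-1936/261 (≈-7.4176) theta=41/3219 (≈0.0127)
After 7 (propagate distance d=43 (to screen)): x=-66343/9657 (≈-6.8699) theta=41/3219 (≈0.0127)
|theta_initial|=0.0000 |theta_final|=41/3219 (≈0.0127) -> increased

Answer: yes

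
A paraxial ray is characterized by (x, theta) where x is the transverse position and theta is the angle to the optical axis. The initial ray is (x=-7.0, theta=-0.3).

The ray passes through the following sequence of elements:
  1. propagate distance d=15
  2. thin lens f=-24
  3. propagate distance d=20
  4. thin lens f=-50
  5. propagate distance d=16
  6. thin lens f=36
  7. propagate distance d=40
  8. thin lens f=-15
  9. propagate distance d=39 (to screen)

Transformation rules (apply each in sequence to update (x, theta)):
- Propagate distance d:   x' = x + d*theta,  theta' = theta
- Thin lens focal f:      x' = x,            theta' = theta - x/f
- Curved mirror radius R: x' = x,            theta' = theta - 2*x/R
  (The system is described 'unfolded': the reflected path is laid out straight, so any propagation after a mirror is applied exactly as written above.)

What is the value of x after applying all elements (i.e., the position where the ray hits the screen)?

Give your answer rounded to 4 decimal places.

Answer: -170.1911

Derivation:
Initial: x=-7.0000 theta=-0.3000
After 1 (propagate distance d=15): x=-11.5000 theta=-0.3000
After 2 (thin lens f=-24): x=-11.5000 theta=-187/240 (≈-0.7792)
After 3 (propagate distance d=20): x=-325/12 (≈-27.0833) theta=-187/240 (≈-0.7792)
After 4 (thin lens f=-50): x=-325/12 (≈-27.0833) theta=-317/240 (≈-1.3208)
After 5 (propagate distance d=16): x=-2893/60 (≈-48.2167) theta=-317/240 (≈-1.3208)
After 6 (thin lens f=36): x=-2893/60 (≈-48.2167) theta=1/54 (≈0.0185)
After 7 (propagate distance d=40): x=-25637/540 (≈-47.4759) theta=1/54 (≈0.0185)
After 8 (thin lens f=-15): x=-25637/540 (≈-47.4759) theta=-25487/8100 (≈-3.1465)
After 9 (propagate distance d=39 (to screen)): x=-38293/225 (≈-170.1911) theta=-25487/8100 (≈-3.1465)
Rounded to 4 decimal places: x = -170.1911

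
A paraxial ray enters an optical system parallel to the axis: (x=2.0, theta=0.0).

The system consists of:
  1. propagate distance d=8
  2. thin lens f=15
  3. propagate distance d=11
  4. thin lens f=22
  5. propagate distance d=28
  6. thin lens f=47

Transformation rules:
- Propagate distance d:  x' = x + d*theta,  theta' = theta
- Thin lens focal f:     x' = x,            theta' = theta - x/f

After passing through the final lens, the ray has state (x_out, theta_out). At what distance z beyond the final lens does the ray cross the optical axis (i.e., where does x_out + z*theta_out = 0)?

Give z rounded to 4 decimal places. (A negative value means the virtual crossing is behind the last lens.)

Initial: x=2.0000 theta=0.0000
After 1 (propagate distance d=8): x=2.0000 theta=0.0000
After 2 (thin lens f=15): x=2.0000 theta=-2/15 (≈-0.1333)
After 3 (propagate distance d=11): x=8/15 (≈0.5333) theta=-2/15 (≈-0.1333)
After 4 (thin lens f=22): x=8/15 (≈0.5333) theta=-26/165 (≈-0.1576)
After 5 (propagate distance d=28): x=-128/33 (≈-3.8788) theta=-26/165 (≈-0.1576)
After 6 (thin lens f=47): x=-128/33 (≈-3.8788) theta=-194/2585 (≈-0.0750)
z_focus = -x_out/theta_out = -(-128/33)/(-194/2585) = -15040/291 ≈ -51.6838
Rounded to 4 decimal places: z = -51.6838

Answer: -51.6838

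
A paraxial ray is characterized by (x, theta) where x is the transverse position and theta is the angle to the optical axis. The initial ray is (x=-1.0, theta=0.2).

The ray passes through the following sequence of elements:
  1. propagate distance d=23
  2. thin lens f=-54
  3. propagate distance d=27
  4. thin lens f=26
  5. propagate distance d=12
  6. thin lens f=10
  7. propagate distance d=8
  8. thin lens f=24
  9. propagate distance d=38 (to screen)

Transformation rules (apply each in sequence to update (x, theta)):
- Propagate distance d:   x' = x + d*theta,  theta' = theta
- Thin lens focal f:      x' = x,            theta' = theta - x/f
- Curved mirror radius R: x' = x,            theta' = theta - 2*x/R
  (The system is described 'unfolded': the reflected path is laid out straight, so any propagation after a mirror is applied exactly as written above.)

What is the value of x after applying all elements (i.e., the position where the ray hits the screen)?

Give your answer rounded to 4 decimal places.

Initial: x=-1.0000 theta=0.2000
After 1 (propagate distance d=23): x=3.6000 theta=0.2000
After 2 (thin lens f=-54): x=3.6000 theta=4/15 (≈0.2667)
After 3 (propagate distance d=27): x=10.8000 theta=4/15 (≈0.2667)
After 4 (thin lens f=26): x=10.8000 theta=-29/195 (≈-0.1487)
After 5 (propagate distance d=12): x=586/65 (≈9.0154) theta=-29/195 (≈-0.1487)
After 6 (thin lens f=10): x=586/65 (≈9.0154) theta=-1024/975 (≈-1.0503)
After 7 (propagate distance d=8): x=46/75 (≈0.6133) theta=-1024/975 (≈-1.0503)
After 8 (thin lens f=24): x=46/75 (≈0.6133) theta=-12587/11700 (≈-1.0758)
After 9 (propagate distance d=38 (to screen)): x=-47113/1170 (≈-40.2675) theta=-12587/11700 (≈-1.0758)
Rounded to 4 decimal places: x = -40.2675

Answer: -40.2675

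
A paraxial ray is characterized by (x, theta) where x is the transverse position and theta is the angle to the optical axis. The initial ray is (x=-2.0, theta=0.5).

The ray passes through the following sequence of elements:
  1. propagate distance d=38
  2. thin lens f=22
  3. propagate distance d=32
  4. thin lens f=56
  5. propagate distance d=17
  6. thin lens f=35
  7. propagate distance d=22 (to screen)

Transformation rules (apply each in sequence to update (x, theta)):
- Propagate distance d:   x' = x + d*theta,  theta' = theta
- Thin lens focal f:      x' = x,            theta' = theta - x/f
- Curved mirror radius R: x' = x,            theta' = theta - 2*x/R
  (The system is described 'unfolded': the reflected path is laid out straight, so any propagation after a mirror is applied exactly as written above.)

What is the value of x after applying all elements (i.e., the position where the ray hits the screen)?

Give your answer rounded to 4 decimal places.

Answer: -8.8321

Derivation:
Initial: x=-2.0000 theta=0.5000
After 1 (propagate distance d=38): x=17.0000 theta=0.5000
After 2 (thin lens f=22): x=17.0000 theta=-3/11 (≈-0.2727)
After 3 (propagate distance d=32): x=91/11 (≈8.2727) theta=-3/11 (≈-0.2727)
After 4 (thin lens f=56): x=91/11 (≈8.2727) theta=-37/88 (≈-0.4205)
After 5 (propagate distance d=17): x=1.1250 theta=-37/88 (≈-0.4205)
After 6 (thin lens f=35): x=1.1250 theta=-697/1540 (≈-0.4526)
After 7 (propagate distance d=22 (to screen)): x=-2473/280 (≈-8.8321) theta=-697/1540 (≈-0.4526)
Rounded to 4 decimal places: x = -8.8321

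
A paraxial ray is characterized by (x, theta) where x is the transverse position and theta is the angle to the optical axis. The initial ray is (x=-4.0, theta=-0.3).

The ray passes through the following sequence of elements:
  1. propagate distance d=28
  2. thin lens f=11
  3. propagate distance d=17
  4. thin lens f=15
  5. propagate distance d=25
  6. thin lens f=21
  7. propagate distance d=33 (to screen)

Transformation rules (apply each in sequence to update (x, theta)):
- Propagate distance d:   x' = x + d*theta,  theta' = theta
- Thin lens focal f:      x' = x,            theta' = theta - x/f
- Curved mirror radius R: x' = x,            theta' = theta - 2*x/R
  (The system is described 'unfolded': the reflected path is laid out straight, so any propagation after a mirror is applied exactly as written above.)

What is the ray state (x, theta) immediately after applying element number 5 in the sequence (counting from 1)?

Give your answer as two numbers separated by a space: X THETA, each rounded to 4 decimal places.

Initial: x=-4.0000 theta=-0.3000
After 1 (propagate distance d=28): x=-12.4000 theta=-0.3000
After 2 (thin lens f=11): x=-12.4000 theta=91/110 (≈0.8273)
After 3 (propagate distance d=17): x=183/110 (≈1.6636) theta=91/110 (≈0.8273)
After 4 (thin lens f=15): x=183/110 (≈1.6636) theta=197/275 (≈0.7164)
After 5 (propagate distance d=25): x=2153/110 (≈19.5727) theta=197/275 (≈0.7164)
Rounded to 4 decimal places: x = 19.5727, theta = 0.7164

Answer: 19.5727 0.7164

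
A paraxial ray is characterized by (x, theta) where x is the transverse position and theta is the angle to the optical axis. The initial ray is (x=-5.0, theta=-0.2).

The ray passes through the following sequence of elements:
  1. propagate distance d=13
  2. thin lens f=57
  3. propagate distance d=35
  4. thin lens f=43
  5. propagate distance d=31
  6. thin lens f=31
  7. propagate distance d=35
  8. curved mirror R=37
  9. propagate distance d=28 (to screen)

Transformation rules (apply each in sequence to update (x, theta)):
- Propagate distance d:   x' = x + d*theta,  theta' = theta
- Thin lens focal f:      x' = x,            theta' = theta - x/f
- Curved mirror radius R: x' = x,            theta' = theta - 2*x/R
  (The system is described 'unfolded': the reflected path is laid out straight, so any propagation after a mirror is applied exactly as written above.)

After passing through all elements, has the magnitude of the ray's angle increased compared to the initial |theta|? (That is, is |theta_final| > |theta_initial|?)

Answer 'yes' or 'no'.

Answer: no

Derivation:
Initial: x=-5.0000 theta=-0.2000
After 1 (propagate distance d=13): x=-7.6000 theta=-0.2000
After 2 (thin lens f=57): x=-7.6000 theta=-1/15 (≈-0.0667)
After 3 (propagate distance d=35): x=-149/15 (≈-9.9333) theta=-1/15 (≈-0.0667)
After 4 (thin lens f=43): x=-149/15 (≈-9.9333) theta=106/645 (≈0.1643)
After 5 (propagate distance d=31): x=-3121/645 (≈-4.8388) theta=106/645 (≈0.1643)
After 6 (thin lens f=31): x=-3121/645 (≈-4.8388) theta=149/465 (≈0.3204)
After 7 (propagate distance d=35): x=42498/6665 (≈6.3763) theta=149/465 (≈0.3204)
After 8 (curved mirror R=37): x=42498/6665 (≈6.3763) theta=-17929/739815 (≈-0.0242)
After 9 (propagate distance d=28 (to screen)): x=4215266/739815 (≈5.6977) theta=-17929/739815 (≈-0.0242)
|theta_initial|=0.2000 |theta_final|=17929/739815 (≈0.0242) -> not increased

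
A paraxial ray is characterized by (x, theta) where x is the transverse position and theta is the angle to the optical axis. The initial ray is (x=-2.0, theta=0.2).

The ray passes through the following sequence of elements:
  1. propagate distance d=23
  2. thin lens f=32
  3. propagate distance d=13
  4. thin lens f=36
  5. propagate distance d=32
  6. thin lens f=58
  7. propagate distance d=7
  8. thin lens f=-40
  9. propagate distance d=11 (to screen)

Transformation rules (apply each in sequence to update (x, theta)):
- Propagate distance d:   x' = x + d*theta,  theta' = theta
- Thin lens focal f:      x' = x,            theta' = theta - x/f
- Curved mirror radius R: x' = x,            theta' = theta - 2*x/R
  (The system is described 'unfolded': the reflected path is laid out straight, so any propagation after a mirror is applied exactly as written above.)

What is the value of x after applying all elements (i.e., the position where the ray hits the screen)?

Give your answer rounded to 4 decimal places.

Initial: x=-2.0000 theta=0.2000
After 1 (propagate distance d=23): x=2.6000 theta=0.2000
After 2 (thin lens f=32): x=2.6000 theta=19/160 (≈0.1188)
After 3 (propagate distance d=13): x=663/160 (≈4.1438) theta=19/160 (≈0.1188)
After 4 (thin lens f=36): x=663/160 (≈4.1438) theta=7/1920 (≈0.0036)
After 5 (propagate distance d=32): x=409/96 (≈4.2604) theta=7/1920 (≈0.0036)
After 6 (thin lens f=58): x=409/96 (≈4.2604) theta=-3887/55680 (≈-0.0698)
After 7 (propagate distance d=7): x=210011/55680 (≈3.7717) theta=-3887/55680 (≈-0.0698)
After 8 (thin lens f=-40): x=210011/55680 (≈3.7717) theta=18177/742400 (≈0.0245)
After 9 (propagate distance d=11 (to screen)): x=9000281/2227200 (≈4.0411) theta=18177/742400 (≈0.0245)
Rounded to 4 decimal places: x = 4.0411

Answer: 4.0411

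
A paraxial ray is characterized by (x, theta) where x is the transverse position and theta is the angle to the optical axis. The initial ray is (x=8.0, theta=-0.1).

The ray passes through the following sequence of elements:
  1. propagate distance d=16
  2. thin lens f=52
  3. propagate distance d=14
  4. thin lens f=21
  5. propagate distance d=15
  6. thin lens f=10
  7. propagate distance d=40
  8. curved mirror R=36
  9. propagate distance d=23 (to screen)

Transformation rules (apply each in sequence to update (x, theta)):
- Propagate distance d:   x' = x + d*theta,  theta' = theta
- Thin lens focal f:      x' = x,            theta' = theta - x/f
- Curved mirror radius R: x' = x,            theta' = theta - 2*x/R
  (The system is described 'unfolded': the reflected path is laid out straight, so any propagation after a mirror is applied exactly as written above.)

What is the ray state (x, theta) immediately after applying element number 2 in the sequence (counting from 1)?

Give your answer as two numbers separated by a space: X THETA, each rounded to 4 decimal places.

Initial: x=8.0000 theta=-0.1000
After 1 (propagate distance d=16): x=6.4000 theta=-0.1000
After 2 (thin lens f=52): x=6.4000 theta=-29/130 (≈-0.2231)
Rounded to 4 decimal places: x = 6.4000, theta = -0.2231

Answer: 6.4000 -0.2231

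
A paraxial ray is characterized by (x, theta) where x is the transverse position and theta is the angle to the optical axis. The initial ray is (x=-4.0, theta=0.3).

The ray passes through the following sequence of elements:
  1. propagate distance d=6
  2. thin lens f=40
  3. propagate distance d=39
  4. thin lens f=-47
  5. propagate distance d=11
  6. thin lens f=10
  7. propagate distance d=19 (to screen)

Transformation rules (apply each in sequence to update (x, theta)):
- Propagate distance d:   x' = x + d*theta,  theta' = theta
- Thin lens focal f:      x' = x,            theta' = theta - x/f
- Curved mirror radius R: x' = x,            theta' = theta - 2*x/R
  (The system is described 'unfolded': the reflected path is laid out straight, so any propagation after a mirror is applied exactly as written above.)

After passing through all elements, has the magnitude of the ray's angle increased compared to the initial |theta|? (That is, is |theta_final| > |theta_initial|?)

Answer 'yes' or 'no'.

Initial: x=-4.0000 theta=0.3000
After 1 (propagate distance d=6): x=-2.2000 theta=0.3000
After 2 (thin lens f=40): x=-2.2000 theta=0.3550
After 3 (propagate distance d=39): x=11.6450 theta=0.3550
After 4 (thin lens f=-47): x=11.6450 theta=2833/4700 (≈0.6028)
After 5 (propagate distance d=11): x=171789/9400 (≈18.2754) theta=2833/4700 (≈0.6028)
After 6 (thin lens f=10): x=171789/9400 (≈18.2754) theta=-115129/94000 (≈-1.2248)
After 7 (propagate distance d=19 (to screen)): x=-469561/94000 (≈-4.9953) theta=-115129/94000 (≈-1.2248)
|theta_initial|=0.3000 |theta_final|=115129/94000 (≈1.2248) -> increased

Answer: yes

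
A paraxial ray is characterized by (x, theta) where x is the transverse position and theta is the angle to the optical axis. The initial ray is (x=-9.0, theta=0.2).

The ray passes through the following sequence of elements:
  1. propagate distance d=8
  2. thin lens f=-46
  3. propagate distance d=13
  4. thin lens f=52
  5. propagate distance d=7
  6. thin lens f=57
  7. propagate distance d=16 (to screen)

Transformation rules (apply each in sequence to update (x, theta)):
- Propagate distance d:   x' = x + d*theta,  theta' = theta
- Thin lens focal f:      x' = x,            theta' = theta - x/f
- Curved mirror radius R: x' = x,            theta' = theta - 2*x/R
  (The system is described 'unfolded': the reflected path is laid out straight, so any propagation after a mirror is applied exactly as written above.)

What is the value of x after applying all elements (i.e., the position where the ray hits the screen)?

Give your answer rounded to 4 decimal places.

Initial: x=-9.0000 theta=0.2000
After 1 (propagate distance d=8): x=-7.4000 theta=0.2000
After 2 (thin lens f=-46): x=-7.4000 theta=9/230 (≈0.0391)
After 3 (propagate distance d=13): x=-317/46 (≈-6.8913) theta=9/230 (≈0.0391)
After 4 (thin lens f=52): x=-317/46 (≈-6.8913) theta=2053/11960 (≈0.1717)
After 5 (propagate distance d=7): x=-68049/11960 (≈-5.6897) theta=2053/11960 (≈0.1717)
After 6 (thin lens f=57): x=-68049/11960 (≈-5.6897) theta=6169/22724 (≈0.2715)
After 7 (propagate distance d=16 (to screen)): x=-305891/227240 (≈-1.3461) theta=6169/22724 (≈0.2715)
Rounded to 4 decimal places: x = -1.3461

Answer: -1.3461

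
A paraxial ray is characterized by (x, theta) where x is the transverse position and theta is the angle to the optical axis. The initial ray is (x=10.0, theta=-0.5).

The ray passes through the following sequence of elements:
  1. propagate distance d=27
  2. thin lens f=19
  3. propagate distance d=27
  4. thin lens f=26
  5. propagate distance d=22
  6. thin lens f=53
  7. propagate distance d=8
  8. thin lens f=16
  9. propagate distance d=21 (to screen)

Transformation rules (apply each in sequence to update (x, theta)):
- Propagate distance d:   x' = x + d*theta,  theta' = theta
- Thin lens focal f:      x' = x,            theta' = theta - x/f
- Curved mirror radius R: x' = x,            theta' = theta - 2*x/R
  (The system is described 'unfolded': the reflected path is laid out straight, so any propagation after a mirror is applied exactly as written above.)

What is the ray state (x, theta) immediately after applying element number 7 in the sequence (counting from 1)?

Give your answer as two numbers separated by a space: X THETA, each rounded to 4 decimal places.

Initial: x=10.0000 theta=-0.5000
After 1 (propagate distance d=27): x=-3.5000 theta=-0.5000
After 2 (thin lens f=19): x=-3.5000 theta=-6/19 (≈-0.3158)
After 3 (propagate distance d=27): x=-457/38 (≈-12.0263) theta=-6/19 (≈-0.3158)
After 4 (thin lens f=26): x=-457/38 (≈-12.0263) theta=145/988 (≈0.1468)
After 5 (propagate distance d=22): x=-2173/247 (≈-8.7976) theta=145/988 (≈0.1468)
After 6 (thin lens f=53): x=-2173/247 (≈-8.7976) theta=309/988 (≈0.3128)
After 7 (propagate distance d=8): x=-1555/247 (≈-6.2955) theta=309/988 (≈0.3128)
Rounded to 4 decimal places: x = -6.2955, theta = 0.3128

Answer: -6.2955 0.3128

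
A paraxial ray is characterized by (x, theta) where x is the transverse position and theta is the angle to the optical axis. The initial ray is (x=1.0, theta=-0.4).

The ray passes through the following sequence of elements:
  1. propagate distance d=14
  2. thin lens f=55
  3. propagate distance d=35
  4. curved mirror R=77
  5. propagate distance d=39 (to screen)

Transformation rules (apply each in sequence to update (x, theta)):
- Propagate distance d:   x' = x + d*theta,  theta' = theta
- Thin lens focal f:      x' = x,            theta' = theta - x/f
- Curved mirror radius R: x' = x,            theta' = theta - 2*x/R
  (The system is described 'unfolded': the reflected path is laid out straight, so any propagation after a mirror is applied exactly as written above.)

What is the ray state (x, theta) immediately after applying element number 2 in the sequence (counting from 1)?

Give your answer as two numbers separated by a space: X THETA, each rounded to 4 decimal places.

Answer: -4.6000 -0.3164

Derivation:
Initial: x=1.0000 theta=-0.4000
After 1 (propagate distance d=14): x=-4.6000 theta=-0.4000
After 2 (thin lens f=55): x=-4.6000 theta=-87/275 (≈-0.3164)
Rounded to 4 decimal places: x = -4.6000, theta = -0.3164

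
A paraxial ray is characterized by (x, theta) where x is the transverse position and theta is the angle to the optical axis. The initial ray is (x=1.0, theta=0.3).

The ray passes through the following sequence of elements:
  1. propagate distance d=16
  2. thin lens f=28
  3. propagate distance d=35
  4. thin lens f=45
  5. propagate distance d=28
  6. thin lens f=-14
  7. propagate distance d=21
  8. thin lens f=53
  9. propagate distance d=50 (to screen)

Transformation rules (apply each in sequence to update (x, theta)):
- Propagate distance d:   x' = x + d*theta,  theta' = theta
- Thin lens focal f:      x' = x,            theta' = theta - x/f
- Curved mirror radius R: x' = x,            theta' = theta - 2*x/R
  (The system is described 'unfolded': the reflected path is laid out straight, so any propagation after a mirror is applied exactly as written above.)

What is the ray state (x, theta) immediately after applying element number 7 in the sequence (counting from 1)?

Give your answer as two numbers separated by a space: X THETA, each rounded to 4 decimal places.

Initial: x=1.0000 theta=0.3000
After 1 (propagate distance d=16): x=5.8000 theta=0.3000
After 2 (thin lens f=28): x=5.8000 theta=13/140 (≈0.0929)
After 3 (propagate distance d=35): x=9.0500 theta=13/140 (≈0.0929)
After 4 (thin lens f=45): x=9.0500 theta=-341/3150 (≈-0.1083)
After 5 (propagate distance d=28): x=5417/900 (≈6.0189) theta=-341/3150 (≈-0.1083)
After 6 (thin lens f=-14): x=5417/900 (≈6.0189) theta=193/600 (≈0.3217)
After 7 (propagate distance d=21): x=22993/1800 (≈12.7739) theta=193/600 (≈0.3217)
Rounded to 4 decimal places: x = 12.7739, theta = 0.3217

Answer: 12.7739 0.3217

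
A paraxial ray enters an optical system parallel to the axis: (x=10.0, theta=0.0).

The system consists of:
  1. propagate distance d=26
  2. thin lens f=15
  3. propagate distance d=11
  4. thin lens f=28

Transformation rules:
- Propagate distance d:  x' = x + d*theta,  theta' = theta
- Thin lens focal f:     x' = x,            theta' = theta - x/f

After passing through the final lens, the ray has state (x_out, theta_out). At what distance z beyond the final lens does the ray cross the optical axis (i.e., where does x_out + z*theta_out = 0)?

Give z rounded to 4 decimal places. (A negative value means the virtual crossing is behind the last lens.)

Answer: 3.5000

Derivation:
Initial: x=10.0000 theta=0.0000
After 1 (propagate distance d=26): x=10.0000 theta=0.0000
After 2 (thin lens f=15): x=10.0000 theta=-2/3 (≈-0.6667)
After 3 (propagate distance d=11): x=8/3 (≈2.6667) theta=-2/3 (≈-0.6667)
After 4 (thin lens f=28): x=8/3 (≈2.6667) theta=-16/21 (≈-0.7619)
z_focus = -x_out/theta_out = -(8/3)/(-16/21) = 3.5000
Rounded to 4 decimal places: z = 3.5000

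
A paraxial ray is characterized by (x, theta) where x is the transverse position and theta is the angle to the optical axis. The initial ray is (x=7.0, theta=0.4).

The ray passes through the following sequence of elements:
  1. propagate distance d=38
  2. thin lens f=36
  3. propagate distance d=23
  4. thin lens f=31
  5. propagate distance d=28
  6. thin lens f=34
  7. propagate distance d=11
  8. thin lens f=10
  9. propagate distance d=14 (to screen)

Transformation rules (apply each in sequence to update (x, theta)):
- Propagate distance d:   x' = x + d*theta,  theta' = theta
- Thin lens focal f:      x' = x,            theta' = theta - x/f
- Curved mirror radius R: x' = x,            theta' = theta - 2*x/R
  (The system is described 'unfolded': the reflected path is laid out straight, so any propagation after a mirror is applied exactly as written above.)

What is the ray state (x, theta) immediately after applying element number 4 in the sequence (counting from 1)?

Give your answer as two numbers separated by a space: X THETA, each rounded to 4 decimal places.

Initial: x=7.0000 theta=0.4000
After 1 (propagate distance d=38): x=22.2000 theta=0.4000
After 2 (thin lens f=36): x=22.2000 theta=-13/60 (≈-0.2167)
After 3 (propagate distance d=23): x=1033/60 (≈17.2167) theta=-13/60 (≈-0.2167)
After 4 (thin lens f=31): x=1033/60 (≈17.2167) theta=-359/465 (≈-0.7720)
Rounded to 4 decimal places: x = 17.2167, theta = -0.7720

Answer: 17.2167 -0.7720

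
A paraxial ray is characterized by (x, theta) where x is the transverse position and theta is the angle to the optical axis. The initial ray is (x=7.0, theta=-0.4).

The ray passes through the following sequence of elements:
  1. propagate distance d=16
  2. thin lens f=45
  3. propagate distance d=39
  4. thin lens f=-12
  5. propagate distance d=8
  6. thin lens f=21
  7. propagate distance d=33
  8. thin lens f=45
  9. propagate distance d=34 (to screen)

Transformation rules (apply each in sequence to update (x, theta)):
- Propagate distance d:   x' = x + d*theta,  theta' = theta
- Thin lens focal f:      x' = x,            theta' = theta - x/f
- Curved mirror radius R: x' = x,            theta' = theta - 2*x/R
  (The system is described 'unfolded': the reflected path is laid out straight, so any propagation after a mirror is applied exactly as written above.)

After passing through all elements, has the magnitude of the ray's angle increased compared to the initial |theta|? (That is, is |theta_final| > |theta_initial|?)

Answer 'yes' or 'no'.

Answer: yes

Derivation:
Initial: x=7.0000 theta=-0.4000
After 1 (propagate distance d=16): x=0.6000 theta=-0.4000
After 2 (thin lens f=45): x=0.6000 theta=-31/75 (≈-0.4133)
After 3 (propagate distance d=39): x=-15.5200 theta=-31/75 (≈-0.4133)
After 4 (thin lens f=-12): x=-15.5200 theta=-128/75 (≈-1.7067)
After 5 (propagate distance d=8): x=-2188/75 (≈-29.1733) theta=-128/75 (≈-1.7067)
After 6 (thin lens f=21): x=-2188/75 (≈-29.1733) theta=-20/63 (≈-0.3175)
After 7 (propagate distance d=33): x=-20816/525 (≈-39.6495) theta=-20/63 (≈-0.3175)
After 8 (thin lens f=45): x=-20816/525 (≈-39.6495) theta=13316/23625 (≈0.5636)
After 9 (propagate distance d=34 (to screen)): x=-483976/23625 (≈-20.4858) theta=13316/23625 (≈0.5636)
|theta_initial|=0.4000 |theta_final|=13316/23625 (≈0.5636) -> increased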